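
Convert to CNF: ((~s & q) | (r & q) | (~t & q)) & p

(~s | r | ~t) & q & p

((~s & q) | (r & q) | (~t & q)) & p
≡ (~s | r | ~t) & (~s | r | q) & (~s | q | ~t) & (~s | q | q) & (q | r | ~t) & (q | r | q) & (q | q | ~t) & (q | q | q) & p   [distribute | over &]
≡ (~s | r | ~t) & q & p   [simplify]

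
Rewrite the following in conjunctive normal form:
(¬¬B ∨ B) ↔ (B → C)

(¬¬B ∨ B) ↔ (B → C)
⇔ ((¬¬B ∨ B) → (B → C)) ∧ ((B → C) → (¬¬B ∨ B))   (eliminate ↔)
⇔ (¬(¬¬B ∨ B) ∨ (B → C)) ∧ ((B → C) → (¬¬B ∨ B))   (eliminate →)
⇔ (¬(¬¬B ∨ B) ∨ ¬B ∨ C) ∧ ((B → C) → (¬¬B ∨ B))   (eliminate →)
⇔ (¬(¬¬B ∨ B) ∨ ¬B ∨ C) ∧ (¬(B → C) ∨ ¬¬B ∨ B)   (eliminate →)
⇔ (¬(¬¬B ∨ B) ∨ ¬B ∨ C) ∧ (¬(¬B ∨ C) ∨ ¬¬B ∨ B)   (eliminate →)
⇔ ((¬¬¬B ∧ ¬B) ∨ ¬B ∨ C) ∧ (¬(¬B ∨ C) ∨ ¬¬B ∨ B)   (De Morgan)
⇔ ((¬B ∧ ¬B) ∨ ¬B ∨ C) ∧ (¬(¬B ∨ C) ∨ ¬¬B ∨ B)   (double negation)
⇔ ((¬B ∧ ¬B) ∨ ¬B ∨ C) ∧ ((¬¬B ∧ ¬C) ∨ ¬¬B ∨ B)   (De Morgan)
⇔ ((¬B ∧ ¬B) ∨ ¬B ∨ C) ∧ ((B ∧ ¬C) ∨ ¬¬B ∨ B)   (double negation)
⇔ ((¬B ∧ ¬B) ∨ ¬B ∨ C) ∧ ((B ∧ ¬C) ∨ B ∨ B)   (double negation)
⇔ (¬B ∨ ¬B ∨ C) ∧ (¬B ∨ ¬B ∨ C) ∧ (B ∨ B ∨ B) ∧ (¬C ∨ B ∨ B)   (distribute ∨ over ∧)
⇔ (¬B ∨ C) ∧ B   (simplify)

(¬B ∨ C) ∧ B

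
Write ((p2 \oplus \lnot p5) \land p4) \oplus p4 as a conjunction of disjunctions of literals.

((p2 \oplus \lnot p5) \land p4) \oplus p4
≡ (((p2 \oplus \lnot p5) \land p4) \lor p4) \land \lnot ((p2 \oplus \lnot p5) \land p4 \land p4)   — expand \oplus
≡ (((p2 \lor \lnot p5) \land \lnot (p2 \land \lnot p5) \land p4) \lor p4) \land \lnot ((p2 \oplus \lnot p5) \land p4 \land p4)   — expand \oplus
≡ (((p2 \lor \lnot p5) \land \lnot (p2 \land \lnot p5) \land p4) \lor p4) \land \lnot ((p2 \lor \lnot p5) \land \lnot (p2 \land \lnot p5) \land p4 \land p4)   — expand \oplus
≡ (((p2 \lor \lnot p5) \land (\lnot p2 \lor \lnot \lnot p5) \land p4) \lor p4) \land \lnot ((p2 \lor \lnot p5) \land \lnot (p2 \land \lnot p5) \land p4 \land p4)   — De Morgan
≡ (((p2 \lor \lnot p5) \land (\lnot p2 \lor p5) \land p4) \lor p4) \land \lnot ((p2 \lor \lnot p5) \land \lnot (p2 \land \lnot p5) \land p4 \land p4)   — double negation
≡ (((p2 \lor \lnot p5) \land (\lnot p2 \lor p5) \land p4) \lor p4) \land (\lnot (p2 \lor \lnot p5) \lor \lnot \lnot (p2 \land \lnot p5) \lor \lnot p4 \lor \lnot p4)   — De Morgan
≡ (((p2 \lor \lnot p5) \land (\lnot p2 \lor p5) \land p4) \lor p4) \land ((\lnot p2 \land \lnot \lnot p5) \lor \lnot \lnot (p2 \land \lnot p5) \lor \lnot p4 \lor \lnot p4)   — De Morgan
≡ (((p2 \lor \lnot p5) \land (\lnot p2 \lor p5) \land p4) \lor p4) \land ((\lnot p2 \land p5) \lor \lnot \lnot (p2 \land \lnot p5) \lor \lnot p4 \lor \lnot p4)   — double negation
≡ (((p2 \lor \lnot p5) \land (\lnot p2 \lor p5) \land p4) \lor p4) \land ((\lnot p2 \land p5) \lor (p2 \land \lnot p5) \lor \lnot p4 \lor \lnot p4)   — double negation
≡ (p2 \lor \lnot p5 \lor p4) \land (\lnot p2 \lor p5 \lor p4) \land (p4 \lor p4) \land (\lnot p2 \lor p2 \lor \lnot p4 \lor \lnot p4) \land (\lnot p2 \lor \lnot p5 \lor \lnot p4 \lor \lnot p4) \land (p5 \lor p2 \lor \lnot p4 \lor \lnot p4) \land (p5 \lor \lnot p5 \lor \lnot p4 \lor \lnot p4)   — distribute \lor over \land
≡ p4 \land (\lnot p2 \lor \lnot p5 \lor \lnot p4) \land (p5 \lor p2 \lor \lnot p4)   — simplify

p4 \land (\lnot p2 \lor \lnot p5 \lor \lnot p4) \land (p5 \lor p2 \lor \lnot p4)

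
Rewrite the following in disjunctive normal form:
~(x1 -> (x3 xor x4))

~(x1 -> (x3 xor x4))
= ~(~x1 | (x3 xor x4))   — eliminate ->
= ~(~x1 | (x3 & ~x4) | (~x3 & x4))   — expand xor
= ~~x1 & ~(x3 & ~x4) & ~(~x3 & x4)   — De Morgan
= x1 & ~(x3 & ~x4) & ~(~x3 & x4)   — double negation
= x1 & (~x3 | ~~x4) & ~(~x3 & x4)   — De Morgan
= x1 & (~x3 | x4) & ~(~x3 & x4)   — double negation
= x1 & (~x3 | x4) & (~~x3 | ~x4)   — De Morgan
= x1 & (~x3 | x4) & (x3 | ~x4)   — double negation
= (x1 & ~x3 & x3) | (x1 & ~x3 & ~x4) | (x1 & x4 & x3) | (x1 & x4 & ~x4)   — distribute & over |
= (x1 & ~x3 & ~x4) | (x1 & x4 & x3)   — simplify

(x1 & ~x3 & ~x4) | (x1 & x4 & x3)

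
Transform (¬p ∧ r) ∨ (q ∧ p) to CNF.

(¬p ∨ q) ∧ (r ∨ q) ∧ (r ∨ p)

(¬p ∧ r) ∨ (q ∧ p)
≡ (¬p ∨ q) ∧ (¬p ∨ p) ∧ (r ∨ q) ∧ (r ∨ p)
≡ (¬p ∨ q) ∧ (r ∨ q) ∧ (r ∨ p)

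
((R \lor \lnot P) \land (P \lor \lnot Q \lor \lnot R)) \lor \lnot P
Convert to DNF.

(R \land P) \lor (R \land \lnot Q) \lor \lnot P

((R \lor \lnot P) \land (P \lor \lnot Q \lor \lnot R)) \lor \lnot P
≡ (R \land P) \lor (R \land \lnot Q) \lor (R \land \lnot R) \lor (\lnot P \land P) \lor (\lnot P \land \lnot Q) \lor (\lnot P \land \lnot R) \lor \lnot P   [distribute \land over \lor]
≡ (R \land P) \lor (R \land \lnot Q) \lor \lnot P   [simplify]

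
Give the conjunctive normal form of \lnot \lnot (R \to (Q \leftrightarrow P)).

(\lnot R \lor \lnot Q \lor P) \land (\lnot R \lor \lnot P \lor Q)

\lnot \lnot (R \to (Q \leftrightarrow P))
≡ \lnot \lnot (\lnot R \lor (Q \leftrightarrow P))   (eliminate \to)
≡ \lnot \lnot (\lnot R \lor ((Q \to P) \land (P \to Q)))   (eliminate \leftrightarrow)
≡ \lnot \lnot (\lnot R \lor ((\lnot Q \lor P) \land (P \to Q)))   (eliminate \to)
≡ \lnot \lnot (\lnot R \lor ((\lnot Q \lor P) \land (\lnot P \lor Q)))   (eliminate \to)
≡ \lnot R \lor ((\lnot Q \lor P) \land (\lnot P \lor Q))   (double negation)
≡ (\lnot R \lor \lnot Q \lor P) \land (\lnot R \lor \lnot P \lor Q)   (distribute \lor over \land)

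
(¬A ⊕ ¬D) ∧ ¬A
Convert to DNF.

(¬A ⊕ ¬D) ∧ ¬A
⇔ ((¬A ∧ ¬¬D) ∨ (¬¬A ∧ ¬D)) ∧ ¬A   (expand ⊕)
⇔ ((¬A ∧ D) ∨ (¬¬A ∧ ¬D)) ∧ ¬A   (double negation)
⇔ ((¬A ∧ D) ∨ (A ∧ ¬D)) ∧ ¬A   (double negation)
⇔ (¬A ∧ D ∧ ¬A) ∨ (A ∧ ¬D ∧ ¬A)   (distribute ∧ over ∨)
⇔ ¬A ∧ D   (simplify)

¬A ∧ D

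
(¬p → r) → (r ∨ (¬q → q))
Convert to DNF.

(¬p → r) → (r ∨ (¬q → q))
≡ ¬(¬p → r) ∨ r ∨ (¬q → q)   [eliminate →]
≡ ¬(¬¬p ∨ r) ∨ r ∨ (¬q → q)   [eliminate →]
≡ ¬(¬¬p ∨ r) ∨ r ∨ ¬¬q ∨ q   [eliminate →]
≡ (¬¬¬p ∧ ¬r) ∨ r ∨ ¬¬q ∨ q   [De Morgan]
≡ (¬p ∧ ¬r) ∨ r ∨ ¬¬q ∨ q   [double negation]
≡ (¬p ∧ ¬r) ∨ r ∨ q ∨ q   [double negation]
≡ (¬p ∧ ¬r) ∨ r ∨ q   [simplify]

(¬p ∧ ¬r) ∨ r ∨ q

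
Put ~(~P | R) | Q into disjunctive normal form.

~(~P | R) | Q
⇔ (~~P & ~R) | Q   — De Morgan
⇔ (P & ~R) | Q   — double negation

(P & ~R) | Q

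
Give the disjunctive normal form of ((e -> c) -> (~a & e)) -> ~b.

((e -> c) -> (~a & e)) -> ~b
⇔ ~((e -> c) -> (~a & e)) | ~b   [eliminate ->]
⇔ ~(~(e -> c) | (~a & e)) | ~b   [eliminate ->]
⇔ ~(~(~e | c) | (~a & e)) | ~b   [eliminate ->]
⇔ (~~(~e | c) & ~(~a & e)) | ~b   [De Morgan]
⇔ ((~e | c) & ~(~a & e)) | ~b   [double negation]
⇔ ((~e | c) & (~~a | ~e)) | ~b   [De Morgan]
⇔ ((~e | c) & (a | ~e)) | ~b   [double negation]
⇔ (~e & a) | (~e & ~e) | (c & a) | (c & ~e) | ~b   [distribute & over |]
⇔ ~e | (c & a) | ~b   [simplify]

~e | (c & a) | ~b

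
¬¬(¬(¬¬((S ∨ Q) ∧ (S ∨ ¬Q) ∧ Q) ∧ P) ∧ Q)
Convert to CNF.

¬¬(¬(¬¬((S ∨ Q) ∧ (S ∨ ¬Q) ∧ Q) ∧ P) ∧ Q)
= ¬(¬¬((S ∨ Q) ∧ (S ∨ ¬Q) ∧ Q) ∧ P) ∧ Q   [double negation]
= (¬¬¬((S ∨ Q) ∧ (S ∨ ¬Q) ∧ Q) ∨ ¬P) ∧ Q   [De Morgan]
= (¬((S ∨ Q) ∧ (S ∨ ¬Q) ∧ Q) ∨ ¬P) ∧ Q   [double negation]
= (¬(S ∨ Q) ∨ ¬(S ∨ ¬Q) ∨ ¬Q ∨ ¬P) ∧ Q   [De Morgan]
= ((¬S ∧ ¬Q) ∨ ¬(S ∨ ¬Q) ∨ ¬Q ∨ ¬P) ∧ Q   [De Morgan]
= ((¬S ∧ ¬Q) ∨ (¬S ∧ ¬¬Q) ∨ ¬Q ∨ ¬P) ∧ Q   [De Morgan]
= ((¬S ∧ ¬Q) ∨ (¬S ∧ Q) ∨ ¬Q ∨ ¬P) ∧ Q   [double negation]
= (¬S ∨ ¬S ∨ ¬Q ∨ ¬P) ∧ (¬S ∨ Q ∨ ¬Q ∨ ¬P) ∧ (¬Q ∨ ¬S ∨ ¬Q ∨ ¬P) ∧ (¬Q ∨ Q ∨ ¬Q ∨ ¬P) ∧ Q   [distribute ∨ over ∧]
= (¬S ∨ ¬Q ∨ ¬P) ∧ Q   [simplify]

(¬S ∨ ¬Q ∨ ¬P) ∧ Q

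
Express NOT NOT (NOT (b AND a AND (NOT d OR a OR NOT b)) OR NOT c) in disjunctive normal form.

NOT NOT (NOT (b AND a AND (NOT d OR a OR NOT b)) OR NOT c)
⇔ NOT (b AND a AND (NOT d OR a OR NOT b)) OR NOT c
⇔ NOT b OR NOT a OR NOT (NOT d OR a OR NOT b) OR NOT c
⇔ NOT b OR NOT a OR (NOT NOT d AND NOT a AND NOT NOT b) OR NOT c
⇔ NOT b OR NOT a OR (d AND NOT a AND NOT NOT b) OR NOT c
⇔ NOT b OR NOT a OR (d AND NOT a AND b) OR NOT c
⇔ NOT b OR NOT a OR NOT c

NOT b OR NOT a OR NOT c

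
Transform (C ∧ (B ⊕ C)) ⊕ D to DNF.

(C ∧ (B ⊕ C)) ⊕ D
⇔ (C ∧ (B ⊕ C) ∧ ¬D) ∨ (¬(C ∧ (B ⊕ C)) ∧ D)   (expand ⊕)
⇔ (C ∧ ((B ∧ ¬C) ∨ (¬B ∧ C)) ∧ ¬D) ∨ (¬(C ∧ (B ⊕ C)) ∧ D)   (expand ⊕)
⇔ (C ∧ ((B ∧ ¬C) ∨ (¬B ∧ C)) ∧ ¬D) ∨ (¬(C ∧ ((B ∧ ¬C) ∨ (¬B ∧ C))) ∧ D)   (expand ⊕)
⇔ (C ∧ ((B ∧ ¬C) ∨ (¬B ∧ C)) ∧ ¬D) ∨ ((¬C ∨ ¬((B ∧ ¬C) ∨ (¬B ∧ C))) ∧ D)   (De Morgan)
⇔ (C ∧ ((B ∧ ¬C) ∨ (¬B ∧ C)) ∧ ¬D) ∨ ((¬C ∨ (¬(B ∧ ¬C) ∧ ¬(¬B ∧ C))) ∧ D)   (De Morgan)
⇔ (C ∧ ((B ∧ ¬C) ∨ (¬B ∧ C)) ∧ ¬D) ∨ ((¬C ∨ ((¬B ∨ ¬¬C) ∧ ¬(¬B ∧ C))) ∧ D)   (De Morgan)
⇔ (C ∧ ((B ∧ ¬C) ∨ (¬B ∧ C)) ∧ ¬D) ∨ ((¬C ∨ ((¬B ∨ C) ∧ ¬(¬B ∧ C))) ∧ D)   (double negation)
⇔ (C ∧ ((B ∧ ¬C) ∨ (¬B ∧ C)) ∧ ¬D) ∨ ((¬C ∨ ((¬B ∨ C) ∧ (¬¬B ∨ ¬C))) ∧ D)   (De Morgan)
⇔ (C ∧ ((B ∧ ¬C) ∨ (¬B ∧ C)) ∧ ¬D) ∨ ((¬C ∨ ((¬B ∨ C) ∧ (B ∨ ¬C))) ∧ D)   (double negation)
⇔ (C ∧ B ∧ ¬C ∧ ¬D) ∨ (C ∧ ¬B ∧ C ∧ ¬D) ∨ (¬C ∧ D) ∨ (¬B ∧ B ∧ D) ∨ (¬B ∧ ¬C ∧ D) ∨ (C ∧ B ∧ D) ∨ (C ∧ ¬C ∧ D)   (distribute ∧ over ∨)
⇔ (C ∧ ¬B ∧ ¬D) ∨ (¬C ∧ D) ∨ (C ∧ B ∧ D)   (simplify)

(C ∧ ¬B ∧ ¬D) ∨ (¬C ∧ D) ∨ (C ∧ B ∧ D)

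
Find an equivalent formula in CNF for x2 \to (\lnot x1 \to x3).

\lnot x2 \lor x1 \lor x3

x2 \to (\lnot x1 \to x3)
≡ \lnot x2 \lor (\lnot x1 \to x3)   (eliminate \to)
≡ \lnot x2 \lor \lnot \lnot x1 \lor x3   (eliminate \to)
≡ \lnot x2 \lor x1 \lor x3   (double negation)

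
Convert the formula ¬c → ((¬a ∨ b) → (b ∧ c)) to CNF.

¬c → ((¬a ∨ b) → (b ∧ c))
≡ ¬¬c ∨ ((¬a ∨ b) → (b ∧ c))   — eliminate →
≡ ¬¬c ∨ ¬(¬a ∨ b) ∨ (b ∧ c)   — eliminate →
≡ c ∨ ¬(¬a ∨ b) ∨ (b ∧ c)   — double negation
≡ c ∨ (¬¬a ∧ ¬b) ∨ (b ∧ c)   — De Morgan
≡ c ∨ (a ∧ ¬b) ∨ (b ∧ c)   — double negation
≡ (c ∨ a ∨ b) ∧ (c ∨ a ∨ c) ∧ (c ∨ ¬b ∨ b) ∧ (c ∨ ¬b ∨ c)   — distribute ∨ over ∧
≡ (c ∨ a) ∧ (c ∨ ¬b)   — simplify

(c ∨ a) ∧ (c ∨ ¬b)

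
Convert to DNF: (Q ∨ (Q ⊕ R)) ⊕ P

(Q ∧ ¬P) ∨ (¬Q ∧ R ∧ ¬P) ∨ (¬Q ∧ ¬R ∧ P)

(Q ∨ (Q ⊕ R)) ⊕ P
= ((Q ∨ (Q ⊕ R)) ∧ ¬P) ∨ (¬(Q ∨ (Q ⊕ R)) ∧ P)   (expand ⊕)
= ((Q ∨ (Q ∧ ¬R) ∨ (¬Q ∧ R)) ∧ ¬P) ∨ (¬(Q ∨ (Q ⊕ R)) ∧ P)   (expand ⊕)
= ((Q ∨ (Q ∧ ¬R) ∨ (¬Q ∧ R)) ∧ ¬P) ∨ (¬(Q ∨ (Q ∧ ¬R) ∨ (¬Q ∧ R)) ∧ P)   (expand ⊕)
= ((Q ∨ (Q ∧ ¬R) ∨ (¬Q ∧ R)) ∧ ¬P) ∨ (¬Q ∧ ¬(Q ∧ ¬R) ∧ ¬(¬Q ∧ R) ∧ P)   (De Morgan)
= ((Q ∨ (Q ∧ ¬R) ∨ (¬Q ∧ R)) ∧ ¬P) ∨ (¬Q ∧ (¬Q ∨ ¬¬R) ∧ ¬(¬Q ∧ R) ∧ P)   (De Morgan)
= ((Q ∨ (Q ∧ ¬R) ∨ (¬Q ∧ R)) ∧ ¬P) ∨ (¬Q ∧ (¬Q ∨ R) ∧ ¬(¬Q ∧ R) ∧ P)   (double negation)
= ((Q ∨ (Q ∧ ¬R) ∨ (¬Q ∧ R)) ∧ ¬P) ∨ (¬Q ∧ (¬Q ∨ R) ∧ (¬¬Q ∨ ¬R) ∧ P)   (De Morgan)
= ((Q ∨ (Q ∧ ¬R) ∨ (¬Q ∧ R)) ∧ ¬P) ∨ (¬Q ∧ (¬Q ∨ R) ∧ (Q ∨ ¬R) ∧ P)   (double negation)
= (Q ∧ ¬P) ∨ (Q ∧ ¬R ∧ ¬P) ∨ (¬Q ∧ R ∧ ¬P) ∨ (¬Q ∧ ¬Q ∧ Q ∧ P) ∨ (¬Q ∧ ¬Q ∧ ¬R ∧ P) ∨ (¬Q ∧ R ∧ Q ∧ P) ∨ (¬Q ∧ R ∧ ¬R ∧ P)   (distribute ∧ over ∨)
= (Q ∧ ¬P) ∨ (¬Q ∧ R ∧ ¬P) ∨ (¬Q ∧ ¬R ∧ P)   (simplify)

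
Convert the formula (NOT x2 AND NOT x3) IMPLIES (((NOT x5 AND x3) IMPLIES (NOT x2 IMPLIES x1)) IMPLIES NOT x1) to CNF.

(NOT x2 AND NOT x3) IMPLIES (((NOT x5 AND x3) IMPLIES (NOT x2 IMPLIES x1)) IMPLIES NOT x1)
≡ NOT (NOT x2 AND NOT x3) OR (((NOT x5 AND x3) IMPLIES (NOT x2 IMPLIES x1)) IMPLIES NOT x1)   (eliminate IMPLIES)
≡ NOT (NOT x2 AND NOT x3) OR NOT ((NOT x5 AND x3) IMPLIES (NOT x2 IMPLIES x1)) OR NOT x1   (eliminate IMPLIES)
≡ NOT (NOT x2 AND NOT x3) OR NOT (NOT (NOT x5 AND x3) OR (NOT x2 IMPLIES x1)) OR NOT x1   (eliminate IMPLIES)
≡ NOT (NOT x2 AND NOT x3) OR NOT (NOT (NOT x5 AND x3) OR NOT NOT x2 OR x1) OR NOT x1   (eliminate IMPLIES)
≡ NOT NOT x2 OR NOT NOT x3 OR NOT (NOT (NOT x5 AND x3) OR NOT NOT x2 OR x1) OR NOT x1   (De Morgan)
≡ x2 OR NOT NOT x3 OR NOT (NOT (NOT x5 AND x3) OR NOT NOT x2 OR x1) OR NOT x1   (double negation)
≡ x2 OR x3 OR NOT (NOT (NOT x5 AND x3) OR NOT NOT x2 OR x1) OR NOT x1   (double negation)
≡ x2 OR x3 OR (NOT NOT (NOT x5 AND x3) AND NOT NOT NOT x2 AND NOT x1) OR NOT x1   (De Morgan)
≡ x2 OR x3 OR (NOT x5 AND x3 AND NOT NOT NOT x2 AND NOT x1) OR NOT x1   (double negation)
≡ x2 OR x3 OR (NOT x5 AND x3 AND NOT x2 AND NOT x1) OR NOT x1   (double negation)
≡ (x2 OR x3 OR NOT x5 OR NOT x1) AND (x2 OR x3 OR x3 OR NOT x1) AND (x2 OR x3 OR NOT x2 OR NOT x1) AND (x2 OR x3 OR NOT x1 OR NOT x1)   (distribute OR over AND)
≡ x2 OR x3 OR NOT x1   (simplify)

x2 OR x3 OR NOT x1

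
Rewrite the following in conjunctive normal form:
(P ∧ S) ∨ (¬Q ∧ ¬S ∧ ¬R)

(P ∨ ¬Q) ∧ (P ∨ ¬S) ∧ (P ∨ ¬R) ∧ (S ∨ ¬Q) ∧ (S ∨ ¬R)

(P ∧ S) ∨ (¬Q ∧ ¬S ∧ ¬R)
= (P ∨ ¬Q) ∧ (P ∨ ¬S) ∧ (P ∨ ¬R) ∧ (S ∨ ¬Q) ∧ (S ∨ ¬S) ∧ (S ∨ ¬R)   [distribute ∨ over ∧]
= (P ∨ ¬Q) ∧ (P ∨ ¬S) ∧ (P ∨ ¬R) ∧ (S ∨ ¬Q) ∧ (S ∨ ¬R)   [simplify]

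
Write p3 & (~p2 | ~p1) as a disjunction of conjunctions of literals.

p3 & (~p2 | ~p1)
= (p3 & ~p2) | (p3 & ~p1)

(p3 & ~p2) | (p3 & ~p1)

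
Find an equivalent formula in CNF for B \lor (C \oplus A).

(B \lor C \lor A) \land (B \lor \lnot C \lor \lnot A)

B \lor (C \oplus A)
≡ B \lor ((C \lor A) \land \lnot (C \land A))   — expand \oplus
≡ B \lor ((C \lor A) \land (\lnot C \lor \lnot A))   — De Morgan
≡ (B \lor C \lor A) \land (B \lor \lnot C \lor \lnot A)   — distribute \lor over \land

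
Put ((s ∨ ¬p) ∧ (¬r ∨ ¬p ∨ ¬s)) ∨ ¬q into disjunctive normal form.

((s ∨ ¬p) ∧ (¬r ∨ ¬p ∨ ¬s)) ∨ ¬q
≡ (s ∧ ¬r) ∨ (s ∧ ¬p) ∨ (s ∧ ¬s) ∨ (¬p ∧ ¬r) ∨ (¬p ∧ ¬p) ∨ (¬p ∧ ¬s) ∨ ¬q   [distribute ∧ over ∨]
≡ (s ∧ ¬r) ∨ ¬p ∨ ¬q   [simplify]

(s ∧ ¬r) ∨ ¬p ∨ ¬q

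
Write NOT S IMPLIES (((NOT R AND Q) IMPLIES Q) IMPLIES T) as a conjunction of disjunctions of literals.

NOT S IMPLIES (((NOT R AND Q) IMPLIES Q) IMPLIES T)
= NOT NOT S OR (((NOT R AND Q) IMPLIES Q) IMPLIES T)   [eliminate IMPLIES]
= NOT NOT S OR NOT ((NOT R AND Q) IMPLIES Q) OR T   [eliminate IMPLIES]
= NOT NOT S OR NOT (NOT (NOT R AND Q) OR Q) OR T   [eliminate IMPLIES]
= S OR NOT (NOT (NOT R AND Q) OR Q) OR T   [double negation]
= S OR (NOT NOT (NOT R AND Q) AND NOT Q) OR T   [De Morgan]
= S OR (NOT R AND Q AND NOT Q) OR T   [double negation]
= (S OR NOT R OR T) AND (S OR Q OR T) AND (S OR NOT Q OR T)   [distribute OR over AND]

(S OR NOT R OR T) AND (S OR Q OR T) AND (S OR NOT Q OR T)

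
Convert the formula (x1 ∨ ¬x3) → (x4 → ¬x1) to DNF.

(x1 ∨ ¬x3) → (x4 → ¬x1)
≡ ¬(x1 ∨ ¬x3) ∨ (x4 → ¬x1)   [eliminate →]
≡ ¬(x1 ∨ ¬x3) ∨ ¬x4 ∨ ¬x1   [eliminate →]
≡ (¬x1 ∧ ¬¬x3) ∨ ¬x4 ∨ ¬x1   [De Morgan]
≡ (¬x1 ∧ x3) ∨ ¬x4 ∨ ¬x1   [double negation]
≡ ¬x4 ∨ ¬x1   [simplify]

¬x4 ∨ ¬x1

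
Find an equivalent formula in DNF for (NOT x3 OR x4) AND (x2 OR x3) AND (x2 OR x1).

(NOT x3 AND x2) OR (x4 AND x2) OR (x4 AND x3 AND x1)

(NOT x3 OR x4) AND (x2 OR x3) AND (x2 OR x1)
= (NOT x3 AND x2 AND x2) OR (NOT x3 AND x2 AND x1) OR (NOT x3 AND x3 AND x2) OR (NOT x3 AND x3 AND x1) OR (x4 AND x2 AND x2) OR (x4 AND x2 AND x1) OR (x4 AND x3 AND x2) OR (x4 AND x3 AND x1)   [distribute AND over OR]
= (NOT x3 AND x2) OR (x4 AND x2) OR (x4 AND x3 AND x1)   [simplify]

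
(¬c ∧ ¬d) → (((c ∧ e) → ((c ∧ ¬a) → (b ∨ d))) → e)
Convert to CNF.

(¬c ∧ ¬d) → (((c ∧ e) → ((c ∧ ¬a) → (b ∨ d))) → e)
≡ ¬(¬c ∧ ¬d) ∨ (((c ∧ e) → ((c ∧ ¬a) → (b ∨ d))) → e)   — eliminate →
≡ ¬(¬c ∧ ¬d) ∨ ¬((c ∧ e) → ((c ∧ ¬a) → (b ∨ d))) ∨ e   — eliminate →
≡ ¬(¬c ∧ ¬d) ∨ ¬(¬(c ∧ e) ∨ ((c ∧ ¬a) → (b ∨ d))) ∨ e   — eliminate →
≡ ¬(¬c ∧ ¬d) ∨ ¬(¬(c ∧ e) ∨ ¬(c ∧ ¬a) ∨ b ∨ d) ∨ e   — eliminate →
≡ ¬¬c ∨ ¬¬d ∨ ¬(¬(c ∧ e) ∨ ¬(c ∧ ¬a) ∨ b ∨ d) ∨ e   — De Morgan
≡ c ∨ ¬¬d ∨ ¬(¬(c ∧ e) ∨ ¬(c ∧ ¬a) ∨ b ∨ d) ∨ e   — double negation
≡ c ∨ d ∨ ¬(¬(c ∧ e) ∨ ¬(c ∧ ¬a) ∨ b ∨ d) ∨ e   — double negation
≡ c ∨ d ∨ (¬¬(c ∧ e) ∧ ¬¬(c ∧ ¬a) ∧ ¬b ∧ ¬d) ∨ e   — De Morgan
≡ c ∨ d ∨ (c ∧ e ∧ ¬¬(c ∧ ¬a) ∧ ¬b ∧ ¬d) ∨ e   — double negation
≡ c ∨ d ∨ (c ∧ e ∧ c ∧ ¬a ∧ ¬b ∧ ¬d) ∨ e   — double negation
≡ (c ∨ d ∨ c ∨ e) ∧ (c ∨ d ∨ e ∨ e) ∧ (c ∨ d ∨ c ∨ e) ∧ (c ∨ d ∨ ¬a ∨ e) ∧ (c ∨ d ∨ ¬b ∨ e) ∧ (c ∨ d ∨ ¬d ∨ e)   — distribute ∨ over ∧
≡ c ∨ d ∨ e   — simplify

c ∨ d ∨ e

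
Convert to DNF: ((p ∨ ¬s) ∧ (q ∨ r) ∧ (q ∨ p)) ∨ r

((p ∨ ¬s) ∧ (q ∨ r) ∧ (q ∨ p)) ∨ r
= (p ∧ q ∧ q) ∨ (p ∧ q ∧ p) ∨ (p ∧ r ∧ q) ∨ (p ∧ r ∧ p) ∨ (¬s ∧ q ∧ q) ∨ (¬s ∧ q ∧ p) ∨ (¬s ∧ r ∧ q) ∨ (¬s ∧ r ∧ p) ∨ r   — distribute ∧ over ∨
= (p ∧ q) ∨ (¬s ∧ q) ∨ r   — simplify

(p ∧ q) ∨ (¬s ∧ q) ∨ r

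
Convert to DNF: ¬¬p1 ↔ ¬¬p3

¬¬p1 ↔ ¬¬p3
= (¬¬p1 → ¬¬p3) ∧ (¬¬p3 → ¬¬p1)   [eliminate ↔]
= (¬¬¬p1 ∨ ¬¬p3) ∧ (¬¬p3 → ¬¬p1)   [eliminate →]
= (¬¬¬p1 ∨ ¬¬p3) ∧ (¬¬¬p3 ∨ ¬¬p1)   [eliminate →]
= (¬p1 ∨ ¬¬p3) ∧ (¬¬¬p3 ∨ ¬¬p1)   [double negation]
= (¬p1 ∨ p3) ∧ (¬¬¬p3 ∨ ¬¬p1)   [double negation]
= (¬p1 ∨ p3) ∧ (¬p3 ∨ ¬¬p1)   [double negation]
= (¬p1 ∨ p3) ∧ (¬p3 ∨ p1)   [double negation]
= (¬p1 ∧ ¬p3) ∨ (¬p1 ∧ p1) ∨ (p3 ∧ ¬p3) ∨ (p3 ∧ p1)   [distribute ∧ over ∨]
= (¬p1 ∧ ¬p3) ∨ (p3 ∧ p1)   [simplify]

(¬p1 ∧ ¬p3) ∨ (p3 ∧ p1)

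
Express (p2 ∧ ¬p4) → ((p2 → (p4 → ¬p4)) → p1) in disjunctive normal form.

(p2 ∧ ¬p4) → ((p2 → (p4 → ¬p4)) → p1)
⇔ ¬(p2 ∧ ¬p4) ∨ ((p2 → (p4 → ¬p4)) → p1)   — eliminate →
⇔ ¬(p2 ∧ ¬p4) ∨ ¬(p2 → (p4 → ¬p4)) ∨ p1   — eliminate →
⇔ ¬(p2 ∧ ¬p4) ∨ ¬(¬p2 ∨ (p4 → ¬p4)) ∨ p1   — eliminate →
⇔ ¬(p2 ∧ ¬p4) ∨ ¬(¬p2 ∨ ¬p4 ∨ ¬p4) ∨ p1   — eliminate →
⇔ ¬p2 ∨ ¬¬p4 ∨ ¬(¬p2 ∨ ¬p4 ∨ ¬p4) ∨ p1   — De Morgan
⇔ ¬p2 ∨ p4 ∨ ¬(¬p2 ∨ ¬p4 ∨ ¬p4) ∨ p1   — double negation
⇔ ¬p2 ∨ p4 ∨ (¬¬p2 ∧ ¬¬p4 ∧ ¬¬p4) ∨ p1   — De Morgan
⇔ ¬p2 ∨ p4 ∨ (p2 ∧ ¬¬p4 ∧ ¬¬p4) ∨ p1   — double negation
⇔ ¬p2 ∨ p4 ∨ (p2 ∧ p4 ∧ ¬¬p4) ∨ p1   — double negation
⇔ ¬p2 ∨ p4 ∨ (p2 ∧ p4 ∧ p4) ∨ p1   — double negation
⇔ ¬p2 ∨ p4 ∨ p1   — simplify

¬p2 ∨ p4 ∨ p1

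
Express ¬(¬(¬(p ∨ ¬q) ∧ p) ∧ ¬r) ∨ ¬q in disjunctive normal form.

r ∨ ¬q

¬(¬(¬(p ∨ ¬q) ∧ p) ∧ ¬r) ∨ ¬q
⇔ ¬¬(¬(p ∨ ¬q) ∧ p) ∨ ¬¬r ∨ ¬q   (De Morgan)
⇔ (¬(p ∨ ¬q) ∧ p) ∨ ¬¬r ∨ ¬q   (double negation)
⇔ (¬p ∧ ¬¬q ∧ p) ∨ ¬¬r ∨ ¬q   (De Morgan)
⇔ (¬p ∧ q ∧ p) ∨ ¬¬r ∨ ¬q   (double negation)
⇔ (¬p ∧ q ∧ p) ∨ r ∨ ¬q   (double negation)
⇔ r ∨ ¬q   (simplify)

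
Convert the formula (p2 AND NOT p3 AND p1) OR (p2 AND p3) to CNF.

(p2 AND NOT p3 AND p1) OR (p2 AND p3)
≡ (p2 OR p2) AND (p2 OR p3) AND (NOT p3 OR p2) AND (NOT p3 OR p3) AND (p1 OR p2) AND (p1 OR p3)   [distribute OR over AND]
≡ p2 AND (p1 OR p3)   [simplify]

p2 AND (p1 OR p3)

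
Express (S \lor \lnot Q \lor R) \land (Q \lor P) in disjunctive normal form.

(S \land Q) \lor (S \land P) \lor (\lnot Q \land P) \lor (R \land Q) \lor (R \land P)

(S \lor \lnot Q \lor R) \land (Q \lor P)
≡ (S \land Q) \lor (S \land P) \lor (\lnot Q \land Q) \lor (\lnot Q \land P) \lor (R \land Q) \lor (R \land P)   — distribute \land over \lor
≡ (S \land Q) \lor (S \land P) \lor (\lnot Q \land P) \lor (R \land Q) \lor (R \land P)   — simplify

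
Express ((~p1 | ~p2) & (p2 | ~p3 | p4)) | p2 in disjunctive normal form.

(~p1 & ~p3) | (~p1 & p4) | (~p2 & ~p3) | (~p2 & p4) | p2

((~p1 | ~p2) & (p2 | ~p3 | p4)) | p2
≡ (~p1 & p2) | (~p1 & ~p3) | (~p1 & p4) | (~p2 & p2) | (~p2 & ~p3) | (~p2 & p4) | p2   (distribute & over |)
≡ (~p1 & ~p3) | (~p1 & p4) | (~p2 & ~p3) | (~p2 & p4) | p2   (simplify)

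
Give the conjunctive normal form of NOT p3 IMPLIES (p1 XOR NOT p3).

p3 OR NOT p1

NOT p3 IMPLIES (p1 XOR NOT p3)
⇔ NOT NOT p3 OR (p1 XOR NOT p3)   [eliminate IMPLIES]
⇔ NOT NOT p3 OR ((p1 OR NOT p3) AND NOT (p1 AND NOT p3))   [expand XOR]
⇔ p3 OR ((p1 OR NOT p3) AND NOT (p1 AND NOT p3))   [double negation]
⇔ p3 OR ((p1 OR NOT p3) AND (NOT p1 OR NOT NOT p3))   [De Morgan]
⇔ p3 OR ((p1 OR NOT p3) AND (NOT p1 OR p3))   [double negation]
⇔ (p3 OR p1 OR NOT p3) AND (p3 OR NOT p1 OR p3)   [distribute OR over AND]
⇔ p3 OR NOT p1   [simplify]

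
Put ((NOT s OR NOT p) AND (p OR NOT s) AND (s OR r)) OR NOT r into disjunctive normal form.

((NOT s OR NOT p) AND (p OR NOT s) AND (s OR r)) OR NOT r
≡ (NOT s AND p AND s) OR (NOT s AND p AND r) OR (NOT s AND NOT s AND s) OR (NOT s AND NOT s AND r) OR (NOT p AND p AND s) OR (NOT p AND p AND r) OR (NOT p AND NOT s AND s) OR (NOT p AND NOT s AND r) OR NOT r   (distribute AND over OR)
≡ (NOT s AND r) OR NOT r   (simplify)

(NOT s AND r) OR NOT r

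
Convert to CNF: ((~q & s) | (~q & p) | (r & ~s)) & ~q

(s | p | r) & ~q

((~q & s) | (~q & p) | (r & ~s)) & ~q
≡ (~q | ~q | r) & (~q | ~q | ~s) & (~q | p | r) & (~q | p | ~s) & (s | ~q | r) & (s | ~q | ~s) & (s | p | r) & (s | p | ~s) & ~q   — distribute | over &
≡ (s | p | r) & ~q   — simplify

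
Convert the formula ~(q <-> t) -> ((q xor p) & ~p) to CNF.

~(q <-> t) -> ((q xor p) & ~p)
⇔ ~~(q <-> t) | ((q xor p) & ~p)   [eliminate ->]
⇔ ~~((q -> t) & (t -> q)) | ((q xor p) & ~p)   [eliminate <->]
⇔ ~~((~q | t) & (t -> q)) | ((q xor p) & ~p)   [eliminate ->]
⇔ ~~((~q | t) & (~t | q)) | ((q xor p) & ~p)   [eliminate ->]
⇔ ~~((~q | t) & (~t | q)) | ((q | p) & ~(q & p) & ~p)   [expand xor]
⇔ ((~q | t) & (~t | q)) | ((q | p) & ~(q & p) & ~p)   [double negation]
⇔ ((~q | t) & (~t | q)) | ((q | p) & (~q | ~p) & ~p)   [De Morgan]
⇔ (~q | t | q | p) & (~q | t | ~q | ~p) & (~q | t | ~p) & (~t | q | q | p) & (~t | q | ~q | ~p) & (~t | q | ~p)   [distribute | over &]
⇔ (~q | t | ~p) & (~t | q | p) & (~t | q | ~p)   [simplify]

(~q | t | ~p) & (~t | q | p) & (~t | q | ~p)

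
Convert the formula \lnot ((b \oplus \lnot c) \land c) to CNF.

\lnot b \lor \lnot c

\lnot ((b \oplus \lnot c) \land c)
= \lnot ((b \lor \lnot c) \land \lnot (b \land \lnot c) \land c)   (expand \oplus)
= \lnot (b \lor \lnot c) \lor \lnot \lnot (b \land \lnot c) \lor \lnot c   (De Morgan)
= (\lnot b \land \lnot \lnot c) \lor \lnot \lnot (b \land \lnot c) \lor \lnot c   (De Morgan)
= (\lnot b \land c) \lor \lnot \lnot (b \land \lnot c) \lor \lnot c   (double negation)
= (\lnot b \land c) \lor (b \land \lnot c) \lor \lnot c   (double negation)
= (\lnot b \lor b \lor \lnot c) \land (\lnot b \lor \lnot c \lor \lnot c) \land (c \lor b \lor \lnot c) \land (c \lor \lnot c \lor \lnot c)   (distribute \lor over \land)
= \lnot b \lor \lnot c   (simplify)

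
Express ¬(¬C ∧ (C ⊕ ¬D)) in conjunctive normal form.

¬(¬C ∧ (C ⊕ ¬D))
⇔ ¬(¬C ∧ (C ∨ ¬D) ∧ ¬(C ∧ ¬D))   [expand ⊕]
⇔ ¬¬C ∨ ¬(C ∨ ¬D) ∨ ¬¬(C ∧ ¬D)   [De Morgan]
⇔ C ∨ ¬(C ∨ ¬D) ∨ ¬¬(C ∧ ¬D)   [double negation]
⇔ C ∨ (¬C ∧ ¬¬D) ∨ ¬¬(C ∧ ¬D)   [De Morgan]
⇔ C ∨ (¬C ∧ D) ∨ ¬¬(C ∧ ¬D)   [double negation]
⇔ C ∨ (¬C ∧ D) ∨ (C ∧ ¬D)   [double negation]
⇔ (C ∨ ¬C ∨ C) ∧ (C ∨ ¬C ∨ ¬D) ∧ (C ∨ D ∨ C) ∧ (C ∨ D ∨ ¬D)   [distribute ∨ over ∧]
⇔ C ∨ D   [simplify]

C ∨ D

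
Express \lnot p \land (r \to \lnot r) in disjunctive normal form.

\lnot p \land \lnot r

\lnot p \land (r \to \lnot r)
= \lnot p \land (\lnot r \lor \lnot r)
= (\lnot p \land \lnot r) \lor (\lnot p \land \lnot r)
= \lnot p \land \lnot r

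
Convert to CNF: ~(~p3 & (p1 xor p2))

(p3 | ~p1 | p2) & (p3 | ~p2 | p1)

~(~p3 & (p1 xor p2))
= ~(~p3 & (p1 | p2) & ~(p1 & p2))   [expand xor]
= ~~p3 | ~(p1 | p2) | ~~(p1 & p2)   [De Morgan]
= p3 | ~(p1 | p2) | ~~(p1 & p2)   [double negation]
= p3 | (~p1 & ~p2) | ~~(p1 & p2)   [De Morgan]
= p3 | (~p1 & ~p2) | (p1 & p2)   [double negation]
= (p3 | ~p1 | p1) & (p3 | ~p1 | p2) & (p3 | ~p2 | p1) & (p3 | ~p2 | p2)   [distribute | over &]
= (p3 | ~p1 | p2) & (p3 | ~p2 | p1)   [simplify]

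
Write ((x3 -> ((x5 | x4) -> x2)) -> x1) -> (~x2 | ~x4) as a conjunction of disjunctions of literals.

~x1 | ~x2 | ~x4

((x3 -> ((x5 | x4) -> x2)) -> x1) -> (~x2 | ~x4)
= ~((x3 -> ((x5 | x4) -> x2)) -> x1) | ~x2 | ~x4   [eliminate ->]
= ~(~(x3 -> ((x5 | x4) -> x2)) | x1) | ~x2 | ~x4   [eliminate ->]
= ~(~(~x3 | ((x5 | x4) -> x2)) | x1) | ~x2 | ~x4   [eliminate ->]
= ~(~(~x3 | ~(x5 | x4) | x2) | x1) | ~x2 | ~x4   [eliminate ->]
= (~~(~x3 | ~(x5 | x4) | x2) & ~x1) | ~x2 | ~x4   [De Morgan]
= ((~x3 | ~(x5 | x4) | x2) & ~x1) | ~x2 | ~x4   [double negation]
= ((~x3 | (~x5 & ~x4) | x2) & ~x1) | ~x2 | ~x4   [De Morgan]
= (~x3 | ~x5 | x2 | ~x2 | ~x4) & (~x3 | ~x4 | x2 | ~x2 | ~x4) & (~x1 | ~x2 | ~x4)   [distribute | over &]
= ~x1 | ~x2 | ~x4   [simplify]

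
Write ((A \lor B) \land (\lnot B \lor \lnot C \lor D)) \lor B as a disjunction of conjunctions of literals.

((A \lor B) \land (\lnot B \lor \lnot C \lor D)) \lor B
⇔ (A \land \lnot B) \lor (A \land \lnot C) \lor (A \land D) \lor (B \land \lnot B) \lor (B \land \lnot C) \lor (B \land D) \lor B
⇔ (A \land \lnot B) \lor (A \land \lnot C) \lor (A \land D) \lor B

(A \land \lnot B) \lor (A \land \lnot C) \lor (A \land D) \lor B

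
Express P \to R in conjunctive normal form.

P \to R
⇔ \lnot P \lor R   [eliminate \to]

\lnot P \lor R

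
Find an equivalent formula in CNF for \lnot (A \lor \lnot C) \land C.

\lnot (A \lor \lnot C) \land C
≡ \lnot A \land \lnot \lnot C \land C   (De Morgan)
≡ \lnot A \land C \land C   (double negation)
≡ \lnot A \land C   (simplify)

\lnot A \land C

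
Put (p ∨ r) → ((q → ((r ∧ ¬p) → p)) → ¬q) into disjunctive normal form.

(p ∨ r) → ((q → ((r ∧ ¬p) → p)) → ¬q)
≡ ¬(p ∨ r) ∨ ((q → ((r ∧ ¬p) → p)) → ¬q)   — eliminate →
≡ ¬(p ∨ r) ∨ ¬(q → ((r ∧ ¬p) → p)) ∨ ¬q   — eliminate →
≡ ¬(p ∨ r) ∨ ¬(¬q ∨ ((r ∧ ¬p) → p)) ∨ ¬q   — eliminate →
≡ ¬(p ∨ r) ∨ ¬(¬q ∨ ¬(r ∧ ¬p) ∨ p) ∨ ¬q   — eliminate →
≡ (¬p ∧ ¬r) ∨ ¬(¬q ∨ ¬(r ∧ ¬p) ∨ p) ∨ ¬q   — De Morgan
≡ (¬p ∧ ¬r) ∨ (¬¬q ∧ ¬¬(r ∧ ¬p) ∧ ¬p) ∨ ¬q   — De Morgan
≡ (¬p ∧ ¬r) ∨ (q ∧ ¬¬(r ∧ ¬p) ∧ ¬p) ∨ ¬q   — double negation
≡ (¬p ∧ ¬r) ∨ (q ∧ r ∧ ¬p ∧ ¬p) ∨ ¬q   — double negation
≡ (¬p ∧ ¬r) ∨ (q ∧ r ∧ ¬p) ∨ ¬q   — simplify

(¬p ∧ ¬r) ∨ (q ∧ r ∧ ¬p) ∨ ¬q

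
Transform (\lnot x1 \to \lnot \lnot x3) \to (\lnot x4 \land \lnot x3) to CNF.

(\lnot x1 \lor \lnot x4) \land \lnot x3

(\lnot x1 \to \lnot \lnot x3) \to (\lnot x4 \land \lnot x3)
≡ \lnot (\lnot x1 \to \lnot \lnot x3) \lor (\lnot x4 \land \lnot x3)   — eliminate \to
≡ \lnot (\lnot \lnot x1 \lor \lnot \lnot x3) \lor (\lnot x4 \land \lnot x3)   — eliminate \to
≡ (\lnot \lnot \lnot x1 \land \lnot \lnot \lnot x3) \lor (\lnot x4 \land \lnot x3)   — De Morgan
≡ (\lnot x1 \land \lnot \lnot \lnot x3) \lor (\lnot x4 \land \lnot x3)   — double negation
≡ (\lnot x1 \land \lnot x3) \lor (\lnot x4 \land \lnot x3)   — double negation
≡ (\lnot x1 \lor \lnot x4) \land (\lnot x1 \lor \lnot x3) \land (\lnot x3 \lor \lnot x4) \land (\lnot x3 \lor \lnot x3)   — distribute \lor over \land
≡ (\lnot x1 \lor \lnot x4) \land \lnot x3   — simplify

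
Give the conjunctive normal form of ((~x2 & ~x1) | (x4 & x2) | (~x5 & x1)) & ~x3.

(~x2 | x4 | ~x5) & (~x2 | x4 | x1) & (~x1 | x4 | ~x5) & (~x1 | x2 | ~x5) & ~x3

((~x2 & ~x1) | (x4 & x2) | (~x5 & x1)) & ~x3
⇔ (~x2 | x4 | ~x5) & (~x2 | x4 | x1) & (~x2 | x2 | ~x5) & (~x2 | x2 | x1) & (~x1 | x4 | ~x5) & (~x1 | x4 | x1) & (~x1 | x2 | ~x5) & (~x1 | x2 | x1) & ~x3   — distribute | over &
⇔ (~x2 | x4 | ~x5) & (~x2 | x4 | x1) & (~x1 | x4 | ~x5) & (~x1 | x2 | ~x5) & ~x3   — simplify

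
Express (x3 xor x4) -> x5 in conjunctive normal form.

(x3 xor x4) -> x5
= ~(x3 xor x4) | x5   — eliminate ->
= ~((x3 | x4) & ~(x3 & x4)) | x5   — expand xor
= ~(x3 | x4) | ~~(x3 & x4) | x5   — De Morgan
= (~x3 & ~x4) | ~~(x3 & x4) | x5   — De Morgan
= (~x3 & ~x4) | (x3 & x4) | x5   — double negation
= (~x3 | x3 | x5) & (~x3 | x4 | x5) & (~x4 | x3 | x5) & (~x4 | x4 | x5)   — distribute | over &
= (~x3 | x4 | x5) & (~x4 | x3 | x5)   — simplify

(~x3 | x4 | x5) & (~x4 | x3 | x5)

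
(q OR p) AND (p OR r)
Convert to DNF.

(q AND r) OR p

(q OR p) AND (p OR r)
⇔ (q AND p) OR (q AND r) OR (p AND p) OR (p AND r)   (distribute AND over OR)
⇔ (q AND r) OR p   (simplify)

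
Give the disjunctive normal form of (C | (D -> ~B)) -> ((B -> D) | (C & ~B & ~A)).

~B | D

(C | (D -> ~B)) -> ((B -> D) | (C & ~B & ~A))
= ~(C | (D -> ~B)) | (B -> D) | (C & ~B & ~A)   (eliminate ->)
= ~(C | ~D | ~B) | (B -> D) | (C & ~B & ~A)   (eliminate ->)
= ~(C | ~D | ~B) | ~B | D | (C & ~B & ~A)   (eliminate ->)
= (~C & ~~D & ~~B) | ~B | D | (C & ~B & ~A)   (De Morgan)
= (~C & D & ~~B) | ~B | D | (C & ~B & ~A)   (double negation)
= (~C & D & B) | ~B | D | (C & ~B & ~A)   (double negation)
= ~B | D   (simplify)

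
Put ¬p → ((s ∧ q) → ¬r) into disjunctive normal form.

p ∨ ¬s ∨ ¬q ∨ ¬r

¬p → ((s ∧ q) → ¬r)
≡ ¬¬p ∨ ((s ∧ q) → ¬r)   [eliminate →]
≡ ¬¬p ∨ ¬(s ∧ q) ∨ ¬r   [eliminate →]
≡ p ∨ ¬(s ∧ q) ∨ ¬r   [double negation]
≡ p ∨ ¬s ∨ ¬q ∨ ¬r   [De Morgan]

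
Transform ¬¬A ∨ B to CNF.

¬¬A ∨ B
≡ A ∨ B   (double negation)

A ∨ B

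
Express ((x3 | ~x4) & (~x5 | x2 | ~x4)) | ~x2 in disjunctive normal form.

(x3 & ~x5) | (x3 & x2) | ~x4 | ~x2

((x3 | ~x4) & (~x5 | x2 | ~x4)) | ~x2
≡ (x3 & ~x5) | (x3 & x2) | (x3 & ~x4) | (~x4 & ~x5) | (~x4 & x2) | (~x4 & ~x4) | ~x2   [distribute & over |]
≡ (x3 & ~x5) | (x3 & x2) | ~x4 | ~x2   [simplify]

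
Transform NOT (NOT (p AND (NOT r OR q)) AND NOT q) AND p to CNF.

(NOT r OR q) AND p

NOT (NOT (p AND (NOT r OR q)) AND NOT q) AND p
≡ (NOT NOT (p AND (NOT r OR q)) OR NOT NOT q) AND p   (De Morgan)
≡ ((p AND (NOT r OR q)) OR NOT NOT q) AND p   (double negation)
≡ ((p AND (NOT r OR q)) OR q) AND p   (double negation)
≡ (p OR q) AND (NOT r OR q OR q) AND p   (distribute OR over AND)
≡ (NOT r OR q) AND p   (simplify)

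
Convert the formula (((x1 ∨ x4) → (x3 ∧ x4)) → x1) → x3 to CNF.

(((x1 ∨ x4) → (x3 ∧ x4)) → x1) → x3
⇔ ¬(((x1 ∨ x4) → (x3 ∧ x4)) → x1) ∨ x3   — eliminate →
⇔ ¬(¬((x1 ∨ x4) → (x3 ∧ x4)) ∨ x1) ∨ x3   — eliminate →
⇔ ¬(¬(¬(x1 ∨ x4) ∨ (x3 ∧ x4)) ∨ x1) ∨ x3   — eliminate →
⇔ (¬¬(¬(x1 ∨ x4) ∨ (x3 ∧ x4)) ∧ ¬x1) ∨ x3   — De Morgan
⇔ ((¬(x1 ∨ x4) ∨ (x3 ∧ x4)) ∧ ¬x1) ∨ x3   — double negation
⇔ (((¬x1 ∧ ¬x4) ∨ (x3 ∧ x4)) ∧ ¬x1) ∨ x3   — De Morgan
⇔ (¬x1 ∨ x3 ∨ x3) ∧ (¬x1 ∨ x4 ∨ x3) ∧ (¬x4 ∨ x3 ∨ x3) ∧ (¬x4 ∨ x4 ∨ x3) ∧ (¬x1 ∨ x3)   — distribute ∨ over ∧
⇔ (¬x1 ∨ x3) ∧ (¬x4 ∨ x3)   — simplify

(¬x1 ∨ x3) ∧ (¬x4 ∨ x3)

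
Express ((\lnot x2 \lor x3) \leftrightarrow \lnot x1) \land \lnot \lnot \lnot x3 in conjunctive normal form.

((\lnot x2 \lor x3) \leftrightarrow \lnot x1) \land \lnot \lnot \lnot x3
≡ ((\lnot x2 \lor x3) \to \lnot x1) \land (\lnot x1 \to (\lnot x2 \lor x3)) \land \lnot \lnot \lnot x3   [eliminate \leftrightarrow]
≡ (\lnot (\lnot x2 \lor x3) \lor \lnot x1) \land (\lnot x1 \to (\lnot x2 \lor x3)) \land \lnot \lnot \lnot x3   [eliminate \to]
≡ (\lnot (\lnot x2 \lor x3) \lor \lnot x1) \land (\lnot \lnot x1 \lor \lnot x2 \lor x3) \land \lnot \lnot \lnot x3   [eliminate \to]
≡ ((\lnot \lnot x2 \land \lnot x3) \lor \lnot x1) \land (\lnot \lnot x1 \lor \lnot x2 \lor x3) \land \lnot \lnot \lnot x3   [De Morgan]
≡ ((x2 \land \lnot x3) \lor \lnot x1) \land (\lnot \lnot x1 \lor \lnot x2 \lor x3) \land \lnot \lnot \lnot x3   [double negation]
≡ ((x2 \land \lnot x3) \lor \lnot x1) \land (x1 \lor \lnot x2 \lor x3) \land \lnot \lnot \lnot x3   [double negation]
≡ ((x2 \land \lnot x3) \lor \lnot x1) \land (x1 \lor \lnot x2 \lor x3) \land \lnot x3   [double negation]
≡ (x2 \lor \lnot x1) \land (\lnot x3 \lor \lnot x1) \land (x1 \lor \lnot x2 \lor x3) \land \lnot x3   [distribute \lor over \land]
≡ (x2 \lor \lnot x1) \land (x1 \lor \lnot x2 \lor x3) \land \lnot x3   [simplify]

(x2 \lor \lnot x1) \land (x1 \lor \lnot x2 \lor x3) \land \lnot x3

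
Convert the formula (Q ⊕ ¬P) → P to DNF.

(Q ⊕ ¬P) → P
≡ ¬(Q ⊕ ¬P) ∨ P   (eliminate →)
≡ ¬((Q ∧ ¬¬P) ∨ (¬Q ∧ ¬P)) ∨ P   (expand ⊕)
≡ (¬(Q ∧ ¬¬P) ∧ ¬(¬Q ∧ ¬P)) ∨ P   (De Morgan)
≡ ((¬Q ∨ ¬¬¬P) ∧ ¬(¬Q ∧ ¬P)) ∨ P   (De Morgan)
≡ ((¬Q ∨ ¬P) ∧ ¬(¬Q ∧ ¬P)) ∨ P   (double negation)
≡ ((¬Q ∨ ¬P) ∧ (¬¬Q ∨ ¬¬P)) ∨ P   (De Morgan)
≡ ((¬Q ∨ ¬P) ∧ (Q ∨ ¬¬P)) ∨ P   (double negation)
≡ ((¬Q ∨ ¬P) ∧ (Q ∨ P)) ∨ P   (double negation)
≡ (¬Q ∧ Q) ∨ (¬Q ∧ P) ∨ (¬P ∧ Q) ∨ (¬P ∧ P) ∨ P   (distribute ∧ over ∨)
≡ (¬P ∧ Q) ∨ P   (simplify)

(¬P ∧ Q) ∨ P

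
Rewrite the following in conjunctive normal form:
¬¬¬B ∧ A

¬¬¬B ∧ A
= ¬B ∧ A   — double negation

¬B ∧ A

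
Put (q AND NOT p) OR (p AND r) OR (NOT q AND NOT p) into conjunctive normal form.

(q AND NOT p) OR (p AND r) OR (NOT q AND NOT p)
≡ (q OR p OR NOT q) AND (q OR p OR NOT p) AND (q OR r OR NOT q) AND (q OR r OR NOT p) AND (NOT p OR p OR NOT q) AND (NOT p OR p OR NOT p) AND (NOT p OR r OR NOT q) AND (NOT p OR r OR NOT p)   [distribute OR over AND]
≡ NOT p OR r   [simplify]

NOT p OR r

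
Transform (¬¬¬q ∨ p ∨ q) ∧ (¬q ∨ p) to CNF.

(¬¬¬q ∨ p ∨ q) ∧ (¬q ∨ p)
⇔ (¬q ∨ p ∨ q) ∧ (¬q ∨ p)   (double negation)
⇔ ¬q ∨ p   (simplify)

¬q ∨ p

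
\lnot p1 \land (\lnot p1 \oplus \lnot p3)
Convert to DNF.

\lnot p1 \land (\lnot p1 \oplus \lnot p3)
≡ \lnot p1 \land ((\lnot p1 \land \lnot \lnot p3) \lor (\lnot \lnot p1 \land \lnot p3))   [expand \oplus]
≡ \lnot p1 \land ((\lnot p1 \land p3) \lor (\lnot \lnot p1 \land \lnot p3))   [double negation]
≡ \lnot p1 \land ((\lnot p1 \land p3) \lor (p1 \land \lnot p3))   [double negation]
≡ (\lnot p1 \land \lnot p1 \land p3) \lor (\lnot p1 \land p1 \land \lnot p3)   [distribute \land over \lor]
≡ \lnot p1 \land p3   [simplify]

\lnot p1 \land p3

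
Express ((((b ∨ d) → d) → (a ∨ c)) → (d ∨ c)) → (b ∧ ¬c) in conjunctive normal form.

((((b ∨ d) → d) → (a ∨ c)) → (d ∨ c)) → (b ∧ ¬c)
= ¬((((b ∨ d) → d) → (a ∨ c)) → (d ∨ c)) ∨ (b ∧ ¬c)   [eliminate →]
= ¬(¬(((b ∨ d) → d) → (a ∨ c)) ∨ d ∨ c) ∨ (b ∧ ¬c)   [eliminate →]
= ¬(¬(¬((b ∨ d) → d) ∨ a ∨ c) ∨ d ∨ c) ∨ (b ∧ ¬c)   [eliminate →]
= ¬(¬(¬(¬(b ∨ d) ∨ d) ∨ a ∨ c) ∨ d ∨ c) ∨ (b ∧ ¬c)   [eliminate →]
= (¬¬(¬(¬(b ∨ d) ∨ d) ∨ a ∨ c) ∧ ¬d ∧ ¬c) ∨ (b ∧ ¬c)   [De Morgan]
= ((¬(¬(b ∨ d) ∨ d) ∨ a ∨ c) ∧ ¬d ∧ ¬c) ∨ (b ∧ ¬c)   [double negation]
= (((¬¬(b ∨ d) ∧ ¬d) ∨ a ∨ c) ∧ ¬d ∧ ¬c) ∨ (b ∧ ¬c)   [De Morgan]
= ((((b ∨ d) ∧ ¬d) ∨ a ∨ c) ∧ ¬d ∧ ¬c) ∨ (b ∧ ¬c)   [double negation]
= (b ∨ d ∨ a ∨ c ∨ b) ∧ (b ∨ d ∨ a ∨ c ∨ ¬c) ∧ (¬d ∨ a ∨ c ∨ b) ∧ (¬d ∨ a ∨ c ∨ ¬c) ∧ (¬d ∨ b) ∧ (¬d ∨ ¬c) ∧ (¬c ∨ b) ∧ (¬c ∨ ¬c)   [distribute ∨ over ∧]
= (b ∨ d ∨ a ∨ c) ∧ (¬d ∨ b) ∧ ¬c   [simplify]

(b ∨ d ∨ a ∨ c) ∧ (¬d ∨ b) ∧ ¬c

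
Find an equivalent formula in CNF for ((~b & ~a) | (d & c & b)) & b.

(~b | d) & (~b | c) & (~a | d) & (~a | c) & b

((~b & ~a) | (d & c & b)) & b
= (~b | d) & (~b | c) & (~b | b) & (~a | d) & (~a | c) & (~a | b) & b   — distribute | over &
= (~b | d) & (~b | c) & (~a | d) & (~a | c) & b   — simplify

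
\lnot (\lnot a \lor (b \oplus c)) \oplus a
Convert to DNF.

(b \land \lnot c \land a) \lor (\lnot b \land c \land a)

\lnot (\lnot a \lor (b \oplus c)) \oplus a
⇔ (\lnot (\lnot a \lor (b \oplus c)) \land \lnot a) \lor (\lnot \lnot (\lnot a \lor (b \oplus c)) \land a)   [expand \oplus]
⇔ (\lnot (\lnot a \lor (b \land \lnot c) \lor (\lnot b \land c)) \land \lnot a) \lor (\lnot \lnot (\lnot a \lor (b \oplus c)) \land a)   [expand \oplus]
⇔ (\lnot (\lnot a \lor (b \land \lnot c) \lor (\lnot b \land c)) \land \lnot a) \lor (\lnot \lnot (\lnot a \lor (b \land \lnot c) \lor (\lnot b \land c)) \land a)   [expand \oplus]
⇔ (\lnot \lnot a \land \lnot (b \land \lnot c) \land \lnot (\lnot b \land c) \land \lnot a) \lor (\lnot \lnot (\lnot a \lor (b \land \lnot c) \lor (\lnot b \land c)) \land a)   [De Morgan]
⇔ (a \land \lnot (b \land \lnot c) \land \lnot (\lnot b \land c) \land \lnot a) \lor (\lnot \lnot (\lnot a \lor (b \land \lnot c) \lor (\lnot b \land c)) \land a)   [double negation]
⇔ (a \land (\lnot b \lor \lnot \lnot c) \land \lnot (\lnot b \land c) \land \lnot a) \lor (\lnot \lnot (\lnot a \lor (b \land \lnot c) \lor (\lnot b \land c)) \land a)   [De Morgan]
⇔ (a \land (\lnot b \lor c) \land \lnot (\lnot b \land c) \land \lnot a) \lor (\lnot \lnot (\lnot a \lor (b \land \lnot c) \lor (\lnot b \land c)) \land a)   [double negation]
⇔ (a \land (\lnot b \lor c) \land (\lnot \lnot b \lor \lnot c) \land \lnot a) \lor (\lnot \lnot (\lnot a \lor (b \land \lnot c) \lor (\lnot b \land c)) \land a)   [De Morgan]
⇔ (a \land (\lnot b \lor c) \land (b \lor \lnot c) \land \lnot a) \lor (\lnot \lnot (\lnot a \lor (b \land \lnot c) \lor (\lnot b \land c)) \land a)   [double negation]
⇔ (a \land (\lnot b \lor c) \land (b \lor \lnot c) \land \lnot a) \lor ((\lnot a \lor (b \land \lnot c) \lor (\lnot b \land c)) \land a)   [double negation]
⇔ (a \land \lnot b \land b \land \lnot a) \lor (a \land \lnot b \land \lnot c \land \lnot a) \lor (a \land c \land b \land \lnot a) \lor (a \land c \land \lnot c \land \lnot a) \lor (\lnot a \land a) \lor (b \land \lnot c \land a) \lor (\lnot b \land c \land a)   [distribute \land over \lor]
⇔ (b \land \lnot c \land a) \lor (\lnot b \land c \land a)   [simplify]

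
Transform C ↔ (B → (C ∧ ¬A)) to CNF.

(¬C ∨ ¬B ∨ ¬A) ∧ (B ∨ C)

C ↔ (B → (C ∧ ¬A))
= (C → (B → (C ∧ ¬A))) ∧ ((B → (C ∧ ¬A)) → C)   [eliminate ↔]
= (¬C ∨ (B → (C ∧ ¬A))) ∧ ((B → (C ∧ ¬A)) → C)   [eliminate →]
= (¬C ∨ ¬B ∨ (C ∧ ¬A)) ∧ ((B → (C ∧ ¬A)) → C)   [eliminate →]
= (¬C ∨ ¬B ∨ (C ∧ ¬A)) ∧ (¬(B → (C ∧ ¬A)) ∨ C)   [eliminate →]
= (¬C ∨ ¬B ∨ (C ∧ ¬A)) ∧ (¬(¬B ∨ (C ∧ ¬A)) ∨ C)   [eliminate →]
= (¬C ∨ ¬B ∨ (C ∧ ¬A)) ∧ ((¬¬B ∧ ¬(C ∧ ¬A)) ∨ C)   [De Morgan]
= (¬C ∨ ¬B ∨ (C ∧ ¬A)) ∧ ((B ∧ ¬(C ∧ ¬A)) ∨ C)   [double negation]
= (¬C ∨ ¬B ∨ (C ∧ ¬A)) ∧ ((B ∧ (¬C ∨ ¬¬A)) ∨ C)   [De Morgan]
= (¬C ∨ ¬B ∨ (C ∧ ¬A)) ∧ ((B ∧ (¬C ∨ A)) ∨ C)   [double negation]
= (¬C ∨ ¬B ∨ C) ∧ (¬C ∨ ¬B ∨ ¬A) ∧ (B ∨ C) ∧ (¬C ∨ A ∨ C)   [distribute ∨ over ∧]
= (¬C ∨ ¬B ∨ ¬A) ∧ (B ∨ C)   [simplify]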